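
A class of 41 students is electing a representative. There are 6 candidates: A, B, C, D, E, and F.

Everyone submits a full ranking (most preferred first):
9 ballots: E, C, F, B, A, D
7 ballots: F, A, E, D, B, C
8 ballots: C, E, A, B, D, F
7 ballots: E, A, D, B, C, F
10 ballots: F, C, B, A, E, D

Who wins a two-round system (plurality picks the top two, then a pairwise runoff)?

Round 1 first-place votes: A 0, B 0, C 8, D 0, E 16, F 17. F and E advance.
Runoff: F is ranked above E on 17 ballots, E above F on 24.

E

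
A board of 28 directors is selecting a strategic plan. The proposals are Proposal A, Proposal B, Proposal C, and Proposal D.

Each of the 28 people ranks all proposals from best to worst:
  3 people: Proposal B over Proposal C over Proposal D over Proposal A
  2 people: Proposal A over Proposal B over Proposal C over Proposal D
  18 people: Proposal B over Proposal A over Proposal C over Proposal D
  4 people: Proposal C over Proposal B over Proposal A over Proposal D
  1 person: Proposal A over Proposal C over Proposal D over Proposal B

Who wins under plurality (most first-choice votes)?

Proposal B

First-place votes: Proposal A 3, Proposal B 21, Proposal C 4, Proposal D 0.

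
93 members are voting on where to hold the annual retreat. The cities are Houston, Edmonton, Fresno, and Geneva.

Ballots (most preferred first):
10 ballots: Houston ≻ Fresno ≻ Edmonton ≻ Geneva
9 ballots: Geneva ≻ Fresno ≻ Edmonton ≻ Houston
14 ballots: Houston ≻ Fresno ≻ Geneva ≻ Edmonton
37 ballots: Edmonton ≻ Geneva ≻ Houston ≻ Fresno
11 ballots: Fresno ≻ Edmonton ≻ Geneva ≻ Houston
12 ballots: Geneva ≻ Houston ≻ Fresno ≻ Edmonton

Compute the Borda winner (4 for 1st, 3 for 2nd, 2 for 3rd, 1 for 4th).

Houston: 10×4 + 9×1 + 14×4 + 37×2 + 11×1 + 12×3 = 226
Edmonton: 10×2 + 9×2 + 14×1 + 37×4 + 11×3 + 12×1 = 245
Fresno: 10×3 + 9×3 + 14×3 + 37×1 + 11×4 + 12×2 = 204
Geneva: 10×1 + 9×4 + 14×2 + 37×3 + 11×2 + 12×4 = 255

Geneva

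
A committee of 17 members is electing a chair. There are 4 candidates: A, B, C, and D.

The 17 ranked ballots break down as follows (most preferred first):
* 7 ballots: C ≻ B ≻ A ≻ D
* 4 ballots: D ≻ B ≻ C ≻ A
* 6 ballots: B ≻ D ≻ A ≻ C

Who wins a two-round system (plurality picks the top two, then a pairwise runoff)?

Round 1 first-place votes: A 0, B 6, C 7, D 4. C and B advance.
Runoff: C is ranked above B on 7 ballots, B above C on 10.

B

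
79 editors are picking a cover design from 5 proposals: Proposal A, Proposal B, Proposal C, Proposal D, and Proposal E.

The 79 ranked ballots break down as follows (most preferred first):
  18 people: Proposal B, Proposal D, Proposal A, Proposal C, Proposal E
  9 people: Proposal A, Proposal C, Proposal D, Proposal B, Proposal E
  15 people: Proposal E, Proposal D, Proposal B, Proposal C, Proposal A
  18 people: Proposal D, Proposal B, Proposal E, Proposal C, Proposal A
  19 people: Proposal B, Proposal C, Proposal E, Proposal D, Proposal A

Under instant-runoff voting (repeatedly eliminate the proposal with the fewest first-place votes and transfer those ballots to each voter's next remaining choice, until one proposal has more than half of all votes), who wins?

Round 1: Proposal A 9, Proposal B 37, Proposal C 0, Proposal D 18, Proposal E 15. Proposal C eliminated.
Round 2: Proposal A 9, Proposal B 37, Proposal D 18, Proposal E 15. Proposal A eliminated.
Round 3: Proposal B 37, Proposal D 27, Proposal E 15. Proposal E eliminated.
Round 4: Proposal B 37, Proposal D 42. Proposal D has a majority (≥40).

Proposal D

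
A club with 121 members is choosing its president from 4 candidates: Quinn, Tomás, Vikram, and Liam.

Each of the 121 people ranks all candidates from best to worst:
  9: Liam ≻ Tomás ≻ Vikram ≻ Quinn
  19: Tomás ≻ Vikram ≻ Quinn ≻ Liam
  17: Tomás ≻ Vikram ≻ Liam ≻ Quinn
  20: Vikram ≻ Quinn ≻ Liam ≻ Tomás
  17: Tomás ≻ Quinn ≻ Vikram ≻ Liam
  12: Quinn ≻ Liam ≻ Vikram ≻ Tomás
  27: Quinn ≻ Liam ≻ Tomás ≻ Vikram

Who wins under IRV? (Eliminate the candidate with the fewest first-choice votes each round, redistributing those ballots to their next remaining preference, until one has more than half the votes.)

Round 1: Quinn 39, Tomás 53, Vikram 20, Liam 9. Liam eliminated.
Round 2: Quinn 39, Tomás 62, Vikram 20. Tomás has a majority (≥61).

Tomás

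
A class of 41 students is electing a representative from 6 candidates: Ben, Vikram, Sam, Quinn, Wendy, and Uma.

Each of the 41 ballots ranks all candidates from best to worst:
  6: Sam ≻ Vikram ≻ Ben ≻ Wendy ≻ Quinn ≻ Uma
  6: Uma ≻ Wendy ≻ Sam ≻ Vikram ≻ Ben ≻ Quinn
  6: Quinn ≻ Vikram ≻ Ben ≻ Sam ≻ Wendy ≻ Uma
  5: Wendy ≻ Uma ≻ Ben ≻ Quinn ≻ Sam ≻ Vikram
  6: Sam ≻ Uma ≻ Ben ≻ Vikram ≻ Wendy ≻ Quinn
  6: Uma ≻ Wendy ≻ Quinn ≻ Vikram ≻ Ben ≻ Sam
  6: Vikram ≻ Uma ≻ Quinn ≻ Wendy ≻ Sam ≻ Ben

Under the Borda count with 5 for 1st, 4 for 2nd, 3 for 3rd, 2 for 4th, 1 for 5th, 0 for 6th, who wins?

Ben: 6×3 + 6×1 + 6×3 + 5×3 + 6×3 + 6×1 + 6×0 = 81
Vikram: 6×4 + 6×2 + 6×4 + 5×0 + 6×2 + 6×2 + 6×5 = 114
Sam: 6×5 + 6×3 + 6×2 + 5×1 + 6×5 + 6×0 + 6×1 = 101
Quinn: 6×1 + 6×0 + 6×5 + 5×2 + 6×0 + 6×3 + 6×3 = 82
Wendy: 6×2 + 6×4 + 6×1 + 5×5 + 6×1 + 6×4 + 6×2 = 109
Uma: 6×0 + 6×5 + 6×0 + 5×4 + 6×4 + 6×5 + 6×4 = 128

Uma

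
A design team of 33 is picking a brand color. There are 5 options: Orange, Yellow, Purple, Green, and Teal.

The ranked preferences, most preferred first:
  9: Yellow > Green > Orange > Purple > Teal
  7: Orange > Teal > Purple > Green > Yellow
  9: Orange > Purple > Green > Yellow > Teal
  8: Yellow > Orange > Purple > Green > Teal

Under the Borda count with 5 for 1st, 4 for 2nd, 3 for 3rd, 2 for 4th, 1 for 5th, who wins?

Orange: 9×3 + 7×5 + 9×5 + 8×4 = 139
Yellow: 9×5 + 7×1 + 9×2 + 8×5 = 110
Purple: 9×2 + 7×3 + 9×4 + 8×3 = 99
Green: 9×4 + 7×2 + 9×3 + 8×2 = 93
Teal: 9×1 + 7×4 + 9×1 + 8×1 = 54

Orange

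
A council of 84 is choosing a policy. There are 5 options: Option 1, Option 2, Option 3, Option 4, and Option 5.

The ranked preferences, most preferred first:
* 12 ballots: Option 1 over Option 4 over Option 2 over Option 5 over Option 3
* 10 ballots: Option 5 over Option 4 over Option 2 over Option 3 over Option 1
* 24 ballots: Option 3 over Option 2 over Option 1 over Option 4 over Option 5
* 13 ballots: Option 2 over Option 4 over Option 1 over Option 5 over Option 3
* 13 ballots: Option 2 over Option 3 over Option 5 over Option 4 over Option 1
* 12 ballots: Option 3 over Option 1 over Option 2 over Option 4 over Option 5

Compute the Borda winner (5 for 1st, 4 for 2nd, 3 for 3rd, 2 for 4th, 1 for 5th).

Option 2

Option 1: 12×5 + 10×1 + 24×3 + 13×3 + 13×1 + 12×4 = 242
Option 2: 12×3 + 10×3 + 24×4 + 13×5 + 13×5 + 12×3 = 328
Option 3: 12×1 + 10×2 + 24×5 + 13×1 + 13×4 + 12×5 = 277
Option 4: 12×4 + 10×4 + 24×2 + 13×4 + 13×2 + 12×2 = 238
Option 5: 12×2 + 10×5 + 24×1 + 13×2 + 13×3 + 12×1 = 175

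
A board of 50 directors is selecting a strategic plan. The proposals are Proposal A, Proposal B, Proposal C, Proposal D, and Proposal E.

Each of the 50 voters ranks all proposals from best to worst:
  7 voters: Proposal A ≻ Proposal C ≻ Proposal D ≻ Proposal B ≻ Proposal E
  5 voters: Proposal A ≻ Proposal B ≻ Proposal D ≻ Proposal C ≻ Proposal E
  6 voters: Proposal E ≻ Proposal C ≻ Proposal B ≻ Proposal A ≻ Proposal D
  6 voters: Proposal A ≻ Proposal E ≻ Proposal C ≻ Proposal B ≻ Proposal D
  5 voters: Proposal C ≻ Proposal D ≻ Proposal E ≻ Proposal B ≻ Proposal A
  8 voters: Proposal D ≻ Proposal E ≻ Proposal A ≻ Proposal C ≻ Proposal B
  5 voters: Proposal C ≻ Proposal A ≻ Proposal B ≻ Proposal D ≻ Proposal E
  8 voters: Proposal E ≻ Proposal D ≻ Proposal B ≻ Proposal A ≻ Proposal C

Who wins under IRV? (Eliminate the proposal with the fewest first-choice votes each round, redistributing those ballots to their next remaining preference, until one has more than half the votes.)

Proposal E

Round 1: Proposal A 18, Proposal B 0, Proposal C 10, Proposal D 8, Proposal E 14. Proposal B eliminated.
Round 2: Proposal A 18, Proposal C 10, Proposal D 8, Proposal E 14. Proposal D eliminated.
Round 3: Proposal A 18, Proposal C 10, Proposal E 22. Proposal C eliminated.
Round 4: Proposal A 23, Proposal E 27. Proposal E has a majority (≥26).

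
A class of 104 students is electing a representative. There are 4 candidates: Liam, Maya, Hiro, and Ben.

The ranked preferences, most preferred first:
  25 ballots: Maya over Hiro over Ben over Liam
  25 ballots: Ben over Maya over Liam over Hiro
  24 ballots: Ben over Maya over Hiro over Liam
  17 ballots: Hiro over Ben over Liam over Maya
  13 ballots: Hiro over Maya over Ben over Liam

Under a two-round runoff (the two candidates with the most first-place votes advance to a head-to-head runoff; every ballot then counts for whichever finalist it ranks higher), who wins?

Hiro

Round 1 first-place votes: Liam 0, Maya 25, Hiro 30, Ben 49. Ben and Hiro advance.
Runoff: Ben is ranked above Hiro on 49 ballots, Hiro above Ben on 55.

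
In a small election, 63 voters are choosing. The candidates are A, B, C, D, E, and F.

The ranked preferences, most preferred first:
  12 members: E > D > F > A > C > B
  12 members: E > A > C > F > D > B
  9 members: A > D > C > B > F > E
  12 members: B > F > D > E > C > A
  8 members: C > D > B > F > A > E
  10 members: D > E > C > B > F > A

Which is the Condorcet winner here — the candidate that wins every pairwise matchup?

D

D vs A: 42–21
D vs B: 51–12
D vs C: 43–20
D vs E: 39–24
D vs F: 39–24
D beats every other candidate.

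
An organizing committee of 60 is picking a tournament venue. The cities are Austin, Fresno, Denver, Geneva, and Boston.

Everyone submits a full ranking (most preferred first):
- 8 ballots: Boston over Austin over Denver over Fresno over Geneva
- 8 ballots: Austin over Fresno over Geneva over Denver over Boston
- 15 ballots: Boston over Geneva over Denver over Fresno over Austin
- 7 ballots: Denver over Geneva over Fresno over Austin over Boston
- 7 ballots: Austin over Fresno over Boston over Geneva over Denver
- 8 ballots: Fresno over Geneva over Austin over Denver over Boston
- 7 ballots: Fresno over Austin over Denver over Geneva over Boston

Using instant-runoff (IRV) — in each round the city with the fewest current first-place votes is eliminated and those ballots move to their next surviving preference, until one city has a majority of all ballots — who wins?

Fresno

Round 1: Austin 15, Fresno 15, Denver 7, Geneva 0, Boston 23. Geneva eliminated.
Round 2: Austin 15, Fresno 15, Denver 7, Boston 23. Denver eliminated.
Round 3: Austin 15, Fresno 22, Boston 23. Austin eliminated.
Round 4: Fresno 37, Boston 23. Fresno has a majority (≥31).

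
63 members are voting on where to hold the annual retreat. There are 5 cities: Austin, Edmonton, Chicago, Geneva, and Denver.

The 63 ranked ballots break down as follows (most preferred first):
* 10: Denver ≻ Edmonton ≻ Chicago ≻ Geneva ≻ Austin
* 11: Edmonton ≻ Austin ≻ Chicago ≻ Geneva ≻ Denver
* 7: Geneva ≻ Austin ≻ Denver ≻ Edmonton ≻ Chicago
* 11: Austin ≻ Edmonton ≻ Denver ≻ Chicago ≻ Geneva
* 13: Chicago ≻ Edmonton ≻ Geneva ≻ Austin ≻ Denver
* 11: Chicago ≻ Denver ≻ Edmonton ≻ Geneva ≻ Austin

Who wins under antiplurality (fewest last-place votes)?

Last-place votes: Austin 21, Edmonton 0, Chicago 7, Geneva 11, Denver 24.

Edmonton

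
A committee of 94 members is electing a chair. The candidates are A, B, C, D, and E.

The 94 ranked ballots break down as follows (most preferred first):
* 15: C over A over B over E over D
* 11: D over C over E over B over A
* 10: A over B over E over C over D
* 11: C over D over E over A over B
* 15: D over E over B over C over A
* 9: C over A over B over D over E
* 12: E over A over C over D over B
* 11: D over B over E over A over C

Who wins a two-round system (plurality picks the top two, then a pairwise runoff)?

Round 1 first-place votes: A 10, B 0, C 35, D 37, E 12. D and C advance.
Runoff: D is ranked above C on 37 ballots, C above D on 57.

C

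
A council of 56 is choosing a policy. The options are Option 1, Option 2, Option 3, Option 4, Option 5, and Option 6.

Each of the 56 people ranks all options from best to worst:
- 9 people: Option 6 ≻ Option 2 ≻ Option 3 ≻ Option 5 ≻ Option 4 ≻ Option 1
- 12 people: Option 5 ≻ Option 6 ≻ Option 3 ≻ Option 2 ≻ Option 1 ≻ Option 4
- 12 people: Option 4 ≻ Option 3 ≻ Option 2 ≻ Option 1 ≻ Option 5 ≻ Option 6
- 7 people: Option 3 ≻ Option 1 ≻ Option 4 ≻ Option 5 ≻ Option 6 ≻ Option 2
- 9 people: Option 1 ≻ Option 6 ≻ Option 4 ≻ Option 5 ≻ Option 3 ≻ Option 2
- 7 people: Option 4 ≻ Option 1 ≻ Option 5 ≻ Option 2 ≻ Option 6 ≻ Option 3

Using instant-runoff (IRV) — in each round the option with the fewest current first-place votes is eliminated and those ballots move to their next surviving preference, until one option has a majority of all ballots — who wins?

Option 4

Round 1: Option 1 9, Option 2 0, Option 3 7, Option 4 19, Option 5 12, Option 6 9. Option 2 eliminated.
Round 2: Option 1 9, Option 3 7, Option 4 19, Option 5 12, Option 6 9. Option 3 eliminated.
Round 3: Option 1 16, Option 4 19, Option 5 12, Option 6 9. Option 6 eliminated.
Round 4: Option 1 16, Option 4 19, Option 5 21. Option 1 eliminated.
Round 5: Option 4 35, Option 5 21. Option 4 has a majority (≥29).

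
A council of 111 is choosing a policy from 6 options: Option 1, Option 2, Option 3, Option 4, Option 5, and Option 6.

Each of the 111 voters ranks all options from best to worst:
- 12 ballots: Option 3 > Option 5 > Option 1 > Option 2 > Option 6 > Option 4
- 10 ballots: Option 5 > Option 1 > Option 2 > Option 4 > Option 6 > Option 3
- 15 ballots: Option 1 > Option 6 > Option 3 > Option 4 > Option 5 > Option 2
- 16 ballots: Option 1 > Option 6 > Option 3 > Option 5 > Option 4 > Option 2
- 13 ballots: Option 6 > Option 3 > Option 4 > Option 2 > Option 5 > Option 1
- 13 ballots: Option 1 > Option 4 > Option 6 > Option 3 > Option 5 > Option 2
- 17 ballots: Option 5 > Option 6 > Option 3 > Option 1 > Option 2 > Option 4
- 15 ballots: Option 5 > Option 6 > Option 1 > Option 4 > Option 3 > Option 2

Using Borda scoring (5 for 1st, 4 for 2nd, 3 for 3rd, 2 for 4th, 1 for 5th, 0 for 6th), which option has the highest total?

Option 6

Option 1: 12×3 + 10×4 + 15×5 + 16×5 + 13×0 + 13×5 + 17×2 + 15×3 = 375
Option 2: 12×2 + 10×3 + 15×0 + 16×0 + 13×2 + 13×0 + 17×1 + 15×0 = 97
Option 3: 12×5 + 10×0 + 15×3 + 16×3 + 13×4 + 13×2 + 17×3 + 15×1 = 297
Option 4: 12×0 + 10×2 + 15×2 + 16×1 + 13×3 + 13×4 + 17×0 + 15×2 = 187
Option 5: 12×4 + 10×5 + 15×1 + 16×2 + 13×1 + 13×1 + 17×5 + 15×5 = 331
Option 6: 12×1 + 10×1 + 15×4 + 16×4 + 13×5 + 13×3 + 17×4 + 15×4 = 378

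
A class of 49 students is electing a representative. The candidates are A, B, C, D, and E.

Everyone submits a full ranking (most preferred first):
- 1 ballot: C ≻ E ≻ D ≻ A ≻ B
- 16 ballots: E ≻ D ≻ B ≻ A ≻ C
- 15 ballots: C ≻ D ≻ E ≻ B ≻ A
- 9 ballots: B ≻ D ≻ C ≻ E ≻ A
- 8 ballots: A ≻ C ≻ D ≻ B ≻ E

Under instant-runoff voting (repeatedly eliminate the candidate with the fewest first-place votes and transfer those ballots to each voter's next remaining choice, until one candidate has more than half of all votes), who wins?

C

Round 1: A 8, B 9, C 16, D 0, E 16. D eliminated.
Round 2: A 8, B 9, C 16, E 16. A eliminated.
Round 3: B 9, C 24, E 16. B eliminated.
Round 4: C 33, E 16. C has a majority (≥25).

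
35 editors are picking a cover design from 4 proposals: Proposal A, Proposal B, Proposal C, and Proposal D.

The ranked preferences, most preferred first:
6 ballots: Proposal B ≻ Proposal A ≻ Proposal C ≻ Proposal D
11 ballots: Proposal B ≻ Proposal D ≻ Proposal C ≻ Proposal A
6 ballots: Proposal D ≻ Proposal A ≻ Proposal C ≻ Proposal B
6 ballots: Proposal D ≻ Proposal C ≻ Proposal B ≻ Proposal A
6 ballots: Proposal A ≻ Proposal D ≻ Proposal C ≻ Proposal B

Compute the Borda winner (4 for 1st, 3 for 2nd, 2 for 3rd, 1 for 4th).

Proposal A: 6×3 + 11×1 + 6×3 + 6×1 + 6×4 = 77
Proposal B: 6×4 + 11×4 + 6×1 + 6×2 + 6×1 = 92
Proposal C: 6×2 + 11×2 + 6×2 + 6×3 + 6×2 = 76
Proposal D: 6×1 + 11×3 + 6×4 + 6×4 + 6×3 = 105

Proposal D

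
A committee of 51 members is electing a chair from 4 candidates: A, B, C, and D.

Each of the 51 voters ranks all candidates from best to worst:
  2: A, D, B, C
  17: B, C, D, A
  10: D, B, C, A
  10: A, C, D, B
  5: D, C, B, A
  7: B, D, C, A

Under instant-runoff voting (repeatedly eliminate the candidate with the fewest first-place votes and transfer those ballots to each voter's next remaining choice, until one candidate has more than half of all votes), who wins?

Round 1: A 12, B 24, C 0, D 15. C eliminated.
Round 2: A 12, B 24, D 15. A eliminated.
Round 3: B 24, D 27. D has a majority (≥26).

D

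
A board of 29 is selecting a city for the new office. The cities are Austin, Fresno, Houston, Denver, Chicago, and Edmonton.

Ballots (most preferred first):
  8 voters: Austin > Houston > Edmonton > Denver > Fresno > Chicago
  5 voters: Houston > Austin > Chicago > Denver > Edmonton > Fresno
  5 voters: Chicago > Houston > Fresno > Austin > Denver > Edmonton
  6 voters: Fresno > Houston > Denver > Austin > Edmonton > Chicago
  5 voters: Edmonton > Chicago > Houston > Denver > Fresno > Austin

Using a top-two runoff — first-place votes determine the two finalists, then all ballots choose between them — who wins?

Fresno

Round 1 first-place votes: Austin 8, Fresno 6, Houston 5, Denver 0, Chicago 5, Edmonton 5. Austin and Fresno advance.
Runoff: Austin is ranked above Fresno on 13 ballots, Fresno above Austin on 16.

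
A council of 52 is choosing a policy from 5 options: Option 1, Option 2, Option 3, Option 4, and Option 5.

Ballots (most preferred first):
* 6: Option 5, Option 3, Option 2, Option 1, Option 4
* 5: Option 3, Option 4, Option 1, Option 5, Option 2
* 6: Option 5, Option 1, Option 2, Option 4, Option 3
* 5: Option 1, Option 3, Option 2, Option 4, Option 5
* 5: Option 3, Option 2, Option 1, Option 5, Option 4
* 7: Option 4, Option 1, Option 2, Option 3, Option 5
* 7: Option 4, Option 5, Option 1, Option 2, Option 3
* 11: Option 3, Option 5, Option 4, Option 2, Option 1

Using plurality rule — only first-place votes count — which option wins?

First-place votes: Option 1 5, Option 2 0, Option 3 21, Option 4 14, Option 5 12.

Option 3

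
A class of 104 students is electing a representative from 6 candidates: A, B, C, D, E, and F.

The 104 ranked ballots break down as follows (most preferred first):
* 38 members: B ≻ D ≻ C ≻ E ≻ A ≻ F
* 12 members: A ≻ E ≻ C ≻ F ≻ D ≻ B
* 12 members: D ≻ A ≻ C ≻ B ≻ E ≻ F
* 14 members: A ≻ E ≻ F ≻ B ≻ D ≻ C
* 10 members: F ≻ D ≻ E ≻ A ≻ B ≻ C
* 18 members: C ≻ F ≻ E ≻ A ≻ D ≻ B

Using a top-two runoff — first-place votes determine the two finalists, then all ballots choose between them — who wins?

A

Round 1 first-place votes: A 26, B 38, C 18, D 12, E 0, F 10. B and A advance.
Runoff: B is ranked above A on 38 ballots, A above B on 66.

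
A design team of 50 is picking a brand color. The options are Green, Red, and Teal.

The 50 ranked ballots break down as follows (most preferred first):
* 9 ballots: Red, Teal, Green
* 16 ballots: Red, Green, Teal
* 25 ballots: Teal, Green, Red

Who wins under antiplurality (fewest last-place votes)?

Green

Last-place votes: Green 9, Red 25, Teal 16.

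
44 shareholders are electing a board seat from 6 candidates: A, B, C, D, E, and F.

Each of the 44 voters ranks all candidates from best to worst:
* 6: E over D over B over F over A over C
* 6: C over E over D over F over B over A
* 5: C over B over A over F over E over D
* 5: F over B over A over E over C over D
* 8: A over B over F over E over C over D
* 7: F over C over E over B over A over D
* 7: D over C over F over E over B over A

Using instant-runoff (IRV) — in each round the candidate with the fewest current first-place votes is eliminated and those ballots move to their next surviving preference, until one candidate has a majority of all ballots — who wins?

F

Round 1: A 8, B 0, C 11, D 7, E 6, F 12. B eliminated.
Round 2: A 8, C 11, D 7, E 6, F 12. E eliminated.
Round 3: A 8, C 11, D 13, F 12. A eliminated.
Round 4: C 11, D 13, F 20. C eliminated.
Round 5: D 19, F 25. F has a majority (≥23).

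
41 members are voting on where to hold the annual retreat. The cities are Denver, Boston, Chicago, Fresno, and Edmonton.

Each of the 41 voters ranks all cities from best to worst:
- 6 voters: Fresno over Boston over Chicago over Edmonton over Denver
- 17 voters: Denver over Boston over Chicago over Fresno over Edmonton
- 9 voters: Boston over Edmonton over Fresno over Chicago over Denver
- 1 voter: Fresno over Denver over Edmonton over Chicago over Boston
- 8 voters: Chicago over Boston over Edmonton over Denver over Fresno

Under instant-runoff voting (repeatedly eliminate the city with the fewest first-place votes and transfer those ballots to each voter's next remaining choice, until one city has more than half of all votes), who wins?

Boston

Round 1: Denver 17, Boston 9, Chicago 8, Fresno 7, Edmonton 0. Edmonton eliminated.
Round 2: Denver 17, Boston 9, Chicago 8, Fresno 7. Fresno eliminated.
Round 3: Denver 18, Boston 15, Chicago 8. Chicago eliminated.
Round 4: Denver 18, Boston 23. Boston has a majority (≥21).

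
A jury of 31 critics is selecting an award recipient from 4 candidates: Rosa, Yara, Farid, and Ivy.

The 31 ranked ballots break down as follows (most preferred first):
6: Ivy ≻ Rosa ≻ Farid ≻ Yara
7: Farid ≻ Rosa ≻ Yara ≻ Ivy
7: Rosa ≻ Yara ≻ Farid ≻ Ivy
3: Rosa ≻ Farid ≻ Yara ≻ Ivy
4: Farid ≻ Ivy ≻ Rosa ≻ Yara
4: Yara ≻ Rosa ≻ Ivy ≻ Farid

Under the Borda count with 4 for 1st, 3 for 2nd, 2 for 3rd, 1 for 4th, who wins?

Rosa: 6×3 + 7×3 + 7×4 + 3×4 + 4×2 + 4×3 = 99
Yara: 6×1 + 7×2 + 7×3 + 3×2 + 4×1 + 4×4 = 67
Farid: 6×2 + 7×4 + 7×2 + 3×3 + 4×4 + 4×1 = 83
Ivy: 6×4 + 7×1 + 7×1 + 3×1 + 4×3 + 4×2 = 61

Rosa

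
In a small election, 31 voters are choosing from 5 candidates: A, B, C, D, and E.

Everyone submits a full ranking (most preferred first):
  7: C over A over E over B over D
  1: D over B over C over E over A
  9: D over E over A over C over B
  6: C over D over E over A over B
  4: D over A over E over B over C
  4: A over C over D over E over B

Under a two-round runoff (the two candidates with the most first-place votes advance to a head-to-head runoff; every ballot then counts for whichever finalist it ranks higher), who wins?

C

Round 1 first-place votes: A 4, B 0, C 13, D 14, E 0. D and C advance.
Runoff: D is ranked above C on 14 ballots, C above D on 17.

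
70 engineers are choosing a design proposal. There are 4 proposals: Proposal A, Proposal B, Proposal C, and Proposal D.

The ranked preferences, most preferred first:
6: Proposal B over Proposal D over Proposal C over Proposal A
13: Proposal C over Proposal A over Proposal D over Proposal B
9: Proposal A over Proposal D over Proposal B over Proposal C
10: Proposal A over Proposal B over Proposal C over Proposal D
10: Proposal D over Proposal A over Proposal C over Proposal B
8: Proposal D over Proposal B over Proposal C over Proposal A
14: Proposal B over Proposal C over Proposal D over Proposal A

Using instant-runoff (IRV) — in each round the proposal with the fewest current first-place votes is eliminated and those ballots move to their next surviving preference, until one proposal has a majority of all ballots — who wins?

Round 1: Proposal A 19, Proposal B 20, Proposal C 13, Proposal D 18. Proposal C eliminated.
Round 2: Proposal A 32, Proposal B 20, Proposal D 18. Proposal D eliminated.
Round 3: Proposal A 42, Proposal B 28. Proposal A has a majority (≥36).

Proposal A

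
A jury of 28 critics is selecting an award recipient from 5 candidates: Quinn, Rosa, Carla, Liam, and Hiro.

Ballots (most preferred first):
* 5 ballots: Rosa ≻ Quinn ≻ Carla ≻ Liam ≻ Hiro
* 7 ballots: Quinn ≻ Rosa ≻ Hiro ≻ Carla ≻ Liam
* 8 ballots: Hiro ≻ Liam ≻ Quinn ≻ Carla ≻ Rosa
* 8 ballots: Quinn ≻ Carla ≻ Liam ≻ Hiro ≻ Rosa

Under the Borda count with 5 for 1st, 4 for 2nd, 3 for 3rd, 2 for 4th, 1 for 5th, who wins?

Quinn: 5×4 + 7×5 + 8×3 + 8×5 = 119
Rosa: 5×5 + 7×4 + 8×1 + 8×1 = 69
Carla: 5×3 + 7×2 + 8×2 + 8×4 = 77
Liam: 5×2 + 7×1 + 8×4 + 8×3 = 73
Hiro: 5×1 + 7×3 + 8×5 + 8×2 = 82

Quinn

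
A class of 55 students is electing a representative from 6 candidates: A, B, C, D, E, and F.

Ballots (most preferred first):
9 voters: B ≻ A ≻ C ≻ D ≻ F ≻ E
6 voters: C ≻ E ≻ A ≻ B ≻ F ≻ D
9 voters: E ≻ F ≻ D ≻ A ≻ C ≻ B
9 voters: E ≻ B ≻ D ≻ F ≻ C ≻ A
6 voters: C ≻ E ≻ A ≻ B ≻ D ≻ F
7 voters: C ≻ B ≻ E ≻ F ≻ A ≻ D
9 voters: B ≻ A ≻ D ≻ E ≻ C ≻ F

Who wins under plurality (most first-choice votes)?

First-place votes: A 0, B 18, C 19, D 0, E 18, F 0.

C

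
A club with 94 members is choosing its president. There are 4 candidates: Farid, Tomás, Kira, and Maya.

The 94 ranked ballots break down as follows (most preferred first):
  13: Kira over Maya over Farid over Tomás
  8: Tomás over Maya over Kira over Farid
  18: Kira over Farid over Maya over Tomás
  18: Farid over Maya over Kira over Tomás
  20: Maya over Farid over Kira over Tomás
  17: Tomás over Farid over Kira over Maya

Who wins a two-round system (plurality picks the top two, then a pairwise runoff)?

Round 1 first-place votes: Farid 18, Tomás 25, Kira 31, Maya 20. Kira and Tomás advance.
Runoff: Kira is ranked above Tomás on 69 ballots, Tomás above Kira on 25.

Kira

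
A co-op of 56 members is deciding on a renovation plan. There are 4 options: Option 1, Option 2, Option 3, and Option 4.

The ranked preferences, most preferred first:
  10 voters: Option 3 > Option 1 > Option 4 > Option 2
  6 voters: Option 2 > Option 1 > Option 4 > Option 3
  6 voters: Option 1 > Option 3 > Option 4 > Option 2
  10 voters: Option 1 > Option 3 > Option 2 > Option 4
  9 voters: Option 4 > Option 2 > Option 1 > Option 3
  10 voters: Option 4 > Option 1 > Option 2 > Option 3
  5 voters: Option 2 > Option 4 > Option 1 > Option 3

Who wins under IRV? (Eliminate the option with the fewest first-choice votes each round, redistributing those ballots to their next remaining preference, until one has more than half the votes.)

Round 1: Option 1 16, Option 2 11, Option 3 10, Option 4 19. Option 3 eliminated.
Round 2: Option 1 26, Option 2 11, Option 4 19. Option 2 eliminated.
Round 3: Option 1 32, Option 4 24. Option 1 has a majority (≥29).

Option 1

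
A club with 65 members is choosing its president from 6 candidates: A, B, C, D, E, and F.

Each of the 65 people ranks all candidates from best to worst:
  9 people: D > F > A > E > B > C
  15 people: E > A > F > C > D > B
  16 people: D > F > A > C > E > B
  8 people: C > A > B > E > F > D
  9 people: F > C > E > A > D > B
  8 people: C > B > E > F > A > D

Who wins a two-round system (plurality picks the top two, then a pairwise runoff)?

Round 1 first-place votes: A 0, B 0, C 16, D 25, E 15, F 9. D and C advance.
Runoff: D is ranked above C on 25 ballots, C above D on 40.

C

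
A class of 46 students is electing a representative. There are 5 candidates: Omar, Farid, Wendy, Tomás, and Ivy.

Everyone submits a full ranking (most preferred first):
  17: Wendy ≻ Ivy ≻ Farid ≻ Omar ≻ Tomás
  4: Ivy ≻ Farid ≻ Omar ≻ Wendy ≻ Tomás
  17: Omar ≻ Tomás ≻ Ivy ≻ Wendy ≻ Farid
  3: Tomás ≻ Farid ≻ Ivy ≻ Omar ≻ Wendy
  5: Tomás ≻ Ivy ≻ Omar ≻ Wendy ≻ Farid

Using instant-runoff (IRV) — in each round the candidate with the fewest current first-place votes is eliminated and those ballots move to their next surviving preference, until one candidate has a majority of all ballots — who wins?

Round 1: Omar 17, Farid 0, Wendy 17, Tomás 8, Ivy 4. Farid eliminated.
Round 2: Omar 17, Wendy 17, Tomás 8, Ivy 4. Ivy eliminated.
Round 3: Omar 21, Wendy 17, Tomás 8. Tomás eliminated.
Round 4: Omar 29, Wendy 17. Omar has a majority (≥24).

Omar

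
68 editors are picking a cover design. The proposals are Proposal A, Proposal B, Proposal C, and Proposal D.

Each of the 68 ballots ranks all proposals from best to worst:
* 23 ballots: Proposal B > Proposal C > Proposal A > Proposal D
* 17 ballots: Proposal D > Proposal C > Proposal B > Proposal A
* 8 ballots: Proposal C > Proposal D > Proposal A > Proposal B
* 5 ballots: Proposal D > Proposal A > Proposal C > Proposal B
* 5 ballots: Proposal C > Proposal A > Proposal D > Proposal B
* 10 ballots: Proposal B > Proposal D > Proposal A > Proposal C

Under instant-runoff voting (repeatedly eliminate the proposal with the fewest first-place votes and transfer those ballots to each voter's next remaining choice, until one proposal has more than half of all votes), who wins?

Round 1: Proposal A 0, Proposal B 33, Proposal C 13, Proposal D 22. Proposal A eliminated.
Round 2: Proposal B 33, Proposal C 13, Proposal D 22. Proposal C eliminated.
Round 3: Proposal B 33, Proposal D 35. Proposal D has a majority (≥35).

Proposal D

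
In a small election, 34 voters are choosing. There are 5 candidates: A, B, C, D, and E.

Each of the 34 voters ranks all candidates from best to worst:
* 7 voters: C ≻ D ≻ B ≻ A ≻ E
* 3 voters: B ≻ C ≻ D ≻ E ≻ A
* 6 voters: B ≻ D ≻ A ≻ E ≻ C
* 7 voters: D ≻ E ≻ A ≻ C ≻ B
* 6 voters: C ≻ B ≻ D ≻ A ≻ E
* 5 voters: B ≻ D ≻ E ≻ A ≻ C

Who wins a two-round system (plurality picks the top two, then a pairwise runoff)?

Round 1 first-place votes: A 0, B 14, C 13, D 7, E 0. B and C advance.
Runoff: B is ranked above C on 14 ballots, C above B on 20.

C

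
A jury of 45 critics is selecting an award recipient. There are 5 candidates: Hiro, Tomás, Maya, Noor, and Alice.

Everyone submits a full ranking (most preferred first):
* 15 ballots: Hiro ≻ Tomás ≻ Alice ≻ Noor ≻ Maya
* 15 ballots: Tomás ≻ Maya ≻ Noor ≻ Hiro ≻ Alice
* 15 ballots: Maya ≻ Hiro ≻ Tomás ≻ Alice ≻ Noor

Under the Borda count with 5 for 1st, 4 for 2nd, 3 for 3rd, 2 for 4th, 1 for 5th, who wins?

Tomás

Hiro: 15×5 + 15×2 + 15×4 = 165
Tomás: 15×4 + 15×5 + 15×3 = 180
Maya: 15×1 + 15×4 + 15×5 = 150
Noor: 15×2 + 15×3 + 15×1 = 90
Alice: 15×3 + 15×1 + 15×2 = 90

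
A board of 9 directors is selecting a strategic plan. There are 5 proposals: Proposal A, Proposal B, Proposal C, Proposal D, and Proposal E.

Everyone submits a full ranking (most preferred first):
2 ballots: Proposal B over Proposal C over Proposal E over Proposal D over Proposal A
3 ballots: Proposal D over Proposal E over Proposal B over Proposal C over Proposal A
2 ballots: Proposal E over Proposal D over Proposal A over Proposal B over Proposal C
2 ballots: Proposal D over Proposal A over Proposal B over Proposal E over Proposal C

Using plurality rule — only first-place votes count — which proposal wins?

First-place votes: Proposal A 0, Proposal B 2, Proposal C 0, Proposal D 5, Proposal E 2.

Proposal D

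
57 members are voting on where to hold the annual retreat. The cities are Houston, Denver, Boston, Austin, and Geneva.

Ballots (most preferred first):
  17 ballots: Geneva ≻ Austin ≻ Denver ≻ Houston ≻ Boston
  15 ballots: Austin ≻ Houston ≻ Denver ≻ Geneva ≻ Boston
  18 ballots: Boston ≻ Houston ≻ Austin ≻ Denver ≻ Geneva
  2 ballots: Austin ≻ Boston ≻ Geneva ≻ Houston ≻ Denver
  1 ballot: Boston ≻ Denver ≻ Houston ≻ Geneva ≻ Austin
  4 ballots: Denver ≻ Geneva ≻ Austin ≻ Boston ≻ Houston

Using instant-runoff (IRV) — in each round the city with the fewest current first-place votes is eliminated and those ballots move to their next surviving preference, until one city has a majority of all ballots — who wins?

Geneva

Round 1: Houston 0, Denver 4, Boston 19, Austin 17, Geneva 17. Houston eliminated.
Round 2: Denver 4, Boston 19, Austin 17, Geneva 17. Denver eliminated.
Round 3: Boston 19, Austin 17, Geneva 21. Austin eliminated.
Round 4: Boston 21, Geneva 36. Geneva has a majority (≥29).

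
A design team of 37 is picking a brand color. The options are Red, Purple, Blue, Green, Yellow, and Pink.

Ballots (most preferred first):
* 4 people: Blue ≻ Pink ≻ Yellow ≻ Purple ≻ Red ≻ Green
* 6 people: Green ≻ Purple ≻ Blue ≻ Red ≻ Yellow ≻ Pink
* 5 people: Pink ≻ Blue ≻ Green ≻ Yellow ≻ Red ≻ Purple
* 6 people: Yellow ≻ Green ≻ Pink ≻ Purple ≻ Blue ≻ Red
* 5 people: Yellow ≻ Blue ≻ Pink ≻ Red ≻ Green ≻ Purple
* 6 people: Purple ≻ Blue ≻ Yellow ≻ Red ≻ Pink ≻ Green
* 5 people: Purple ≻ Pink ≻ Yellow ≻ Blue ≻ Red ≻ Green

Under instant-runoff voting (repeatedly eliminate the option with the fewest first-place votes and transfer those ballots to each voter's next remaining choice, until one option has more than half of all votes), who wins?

Round 1: Red 0, Purple 11, Blue 4, Green 6, Yellow 11, Pink 5. Red eliminated.
Round 2: Purple 11, Blue 4, Green 6, Yellow 11, Pink 5. Blue eliminated.
Round 3: Purple 11, Green 6, Yellow 11, Pink 9. Green eliminated.
Round 4: Purple 17, Yellow 11, Pink 9. Pink eliminated.
Round 5: Purple 17, Yellow 20. Yellow has a majority (≥19).

Yellow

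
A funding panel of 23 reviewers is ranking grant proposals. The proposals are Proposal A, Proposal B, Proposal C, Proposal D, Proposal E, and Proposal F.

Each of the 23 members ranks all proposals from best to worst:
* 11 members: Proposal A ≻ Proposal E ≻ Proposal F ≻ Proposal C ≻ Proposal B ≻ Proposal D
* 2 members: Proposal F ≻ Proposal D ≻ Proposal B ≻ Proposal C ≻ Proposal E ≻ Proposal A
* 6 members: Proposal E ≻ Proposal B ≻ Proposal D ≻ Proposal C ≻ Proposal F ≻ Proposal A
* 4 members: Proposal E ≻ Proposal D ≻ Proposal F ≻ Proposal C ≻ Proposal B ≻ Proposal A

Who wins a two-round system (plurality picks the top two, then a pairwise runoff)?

Round 1 first-place votes: Proposal A 11, Proposal B 0, Proposal C 0, Proposal D 0, Proposal E 10, Proposal F 2. Proposal A and Proposal E advance.
Runoff: Proposal A is ranked above Proposal E on 11 ballots, Proposal E above Proposal A on 12.

Proposal E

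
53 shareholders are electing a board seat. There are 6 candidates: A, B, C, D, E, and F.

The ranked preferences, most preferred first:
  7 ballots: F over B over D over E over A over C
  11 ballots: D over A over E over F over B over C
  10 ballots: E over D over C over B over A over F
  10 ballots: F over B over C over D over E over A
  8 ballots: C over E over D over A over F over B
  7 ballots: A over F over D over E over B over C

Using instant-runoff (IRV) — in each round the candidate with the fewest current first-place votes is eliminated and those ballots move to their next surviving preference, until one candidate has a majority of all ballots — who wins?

E

Round 1: A 7, B 0, C 8, D 11, E 10, F 17. B eliminated.
Round 2: A 7, C 8, D 11, E 10, F 17. A eliminated.
Round 3: C 8, D 11, E 10, F 24. C eliminated.
Round 4: D 11, E 18, F 24. D eliminated.
Round 5: E 29, F 24. E has a majority (≥27).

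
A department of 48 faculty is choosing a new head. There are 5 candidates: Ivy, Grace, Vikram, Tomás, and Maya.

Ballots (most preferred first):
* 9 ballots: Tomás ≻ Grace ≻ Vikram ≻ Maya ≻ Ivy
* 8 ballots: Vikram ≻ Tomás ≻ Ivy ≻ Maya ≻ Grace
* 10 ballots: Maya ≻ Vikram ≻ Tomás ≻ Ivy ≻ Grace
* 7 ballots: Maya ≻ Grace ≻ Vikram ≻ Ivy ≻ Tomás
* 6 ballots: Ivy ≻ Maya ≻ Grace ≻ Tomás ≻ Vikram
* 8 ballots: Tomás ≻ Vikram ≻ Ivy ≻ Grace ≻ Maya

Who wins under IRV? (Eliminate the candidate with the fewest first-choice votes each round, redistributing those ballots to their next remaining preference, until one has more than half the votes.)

Tomás

Round 1: Ivy 6, Grace 0, Vikram 8, Tomás 17, Maya 17. Grace eliminated.
Round 2: Ivy 6, Vikram 8, Tomás 17, Maya 17. Ivy eliminated.
Round 3: Vikram 8, Tomás 17, Maya 23. Vikram eliminated.
Round 4: Tomás 25, Maya 23. Tomás has a majority (≥25).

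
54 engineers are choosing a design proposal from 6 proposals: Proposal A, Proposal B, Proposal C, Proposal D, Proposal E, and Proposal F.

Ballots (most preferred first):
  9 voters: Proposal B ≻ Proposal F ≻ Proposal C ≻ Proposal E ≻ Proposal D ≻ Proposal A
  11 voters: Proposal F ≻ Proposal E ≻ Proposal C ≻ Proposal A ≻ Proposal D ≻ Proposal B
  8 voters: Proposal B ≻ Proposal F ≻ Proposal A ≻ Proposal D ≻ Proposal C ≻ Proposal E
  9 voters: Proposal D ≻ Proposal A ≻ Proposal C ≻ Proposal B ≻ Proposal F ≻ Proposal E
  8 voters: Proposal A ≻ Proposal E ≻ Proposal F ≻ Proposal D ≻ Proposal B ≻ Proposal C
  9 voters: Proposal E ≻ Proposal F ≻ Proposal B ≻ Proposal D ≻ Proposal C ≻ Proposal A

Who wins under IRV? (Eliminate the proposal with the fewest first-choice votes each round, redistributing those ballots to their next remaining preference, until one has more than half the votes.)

Round 1: Proposal A 8, Proposal B 17, Proposal C 0, Proposal D 9, Proposal E 9, Proposal F 11. Proposal C eliminated.
Round 2: Proposal A 8, Proposal B 17, Proposal D 9, Proposal E 9, Proposal F 11. Proposal A eliminated.
Round 3: Proposal B 17, Proposal D 9, Proposal E 17, Proposal F 11. Proposal D eliminated.
Round 4: Proposal B 26, Proposal E 17, Proposal F 11. Proposal F eliminated.
Round 5: Proposal B 26, Proposal E 28. Proposal E has a majority (≥28).

Proposal E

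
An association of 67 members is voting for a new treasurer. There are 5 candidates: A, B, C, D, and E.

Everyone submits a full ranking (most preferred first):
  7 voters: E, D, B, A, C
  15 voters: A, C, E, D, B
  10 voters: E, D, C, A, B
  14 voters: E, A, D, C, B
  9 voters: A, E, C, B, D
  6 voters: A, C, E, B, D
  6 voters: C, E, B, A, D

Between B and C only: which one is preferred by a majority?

C

B is ranked above C on 7 ballots; C above B on 60.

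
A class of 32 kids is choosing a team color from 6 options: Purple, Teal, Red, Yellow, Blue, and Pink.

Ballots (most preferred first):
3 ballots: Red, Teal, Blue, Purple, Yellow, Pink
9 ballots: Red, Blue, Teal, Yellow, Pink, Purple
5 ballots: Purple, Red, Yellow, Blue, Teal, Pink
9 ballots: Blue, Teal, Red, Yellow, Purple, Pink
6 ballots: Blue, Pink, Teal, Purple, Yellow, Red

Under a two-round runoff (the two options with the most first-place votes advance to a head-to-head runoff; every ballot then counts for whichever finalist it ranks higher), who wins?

Red

Round 1 first-place votes: Purple 5, Teal 0, Red 12, Yellow 0, Blue 15, Pink 0. Blue and Red advance.
Runoff: Blue is ranked above Red on 15 ballots, Red above Blue on 17.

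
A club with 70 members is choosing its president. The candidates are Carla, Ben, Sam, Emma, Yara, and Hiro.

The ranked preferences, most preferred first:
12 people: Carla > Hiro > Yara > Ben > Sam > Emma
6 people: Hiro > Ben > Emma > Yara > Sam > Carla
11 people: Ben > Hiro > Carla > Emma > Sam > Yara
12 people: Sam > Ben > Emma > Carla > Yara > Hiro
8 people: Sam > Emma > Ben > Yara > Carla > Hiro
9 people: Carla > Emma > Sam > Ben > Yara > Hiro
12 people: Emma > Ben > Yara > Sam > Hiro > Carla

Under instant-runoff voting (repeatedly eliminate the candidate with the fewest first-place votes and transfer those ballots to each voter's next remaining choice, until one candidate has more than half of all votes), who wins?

Ben

Round 1: Carla 21, Ben 11, Sam 20, Emma 12, Yara 0, Hiro 6. Yara eliminated.
Round 2: Carla 21, Ben 11, Sam 20, Emma 12, Hiro 6. Hiro eliminated.
Round 3: Carla 21, Ben 17, Sam 20, Emma 12. Emma eliminated.
Round 4: Carla 21, Ben 29, Sam 20. Sam eliminated.
Round 5: Carla 21, Ben 49. Ben has a majority (≥36).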